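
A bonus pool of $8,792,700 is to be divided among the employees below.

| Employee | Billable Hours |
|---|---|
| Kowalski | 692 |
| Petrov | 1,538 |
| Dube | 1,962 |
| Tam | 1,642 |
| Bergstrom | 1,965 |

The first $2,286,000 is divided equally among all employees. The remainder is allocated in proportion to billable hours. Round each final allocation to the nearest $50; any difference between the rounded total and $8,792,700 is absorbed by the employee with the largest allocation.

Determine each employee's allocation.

Kowalski: $1,034,550 | Petrov: $1,740,350 | Dube: $2,094,100 | Tam: $1,827,100 | Bergstrom: $2,096,600

First tranche $2,286,000 split equally: $457,200 each.
Remainder $6,506,700 by billable hours (total 7,799): Kowalski 577,335.09 → $577,350; Petrov 1,283,152.28 → $1,283,150; Dube 1,636,895.17 → $1,636,900; Tam 1,369,919.40 → $1,369,900; Bergstrom 1,639,398.06 → $1,639,400.
Totals: Kowalski $457,200 + $577,350 = $1,034,550; Petrov $457,200 + $1,283,150 = $1,740,350; Dube $457,200 + $1,636,900 = $2,094,100; Tam $457,200 + $1,369,900 = $1,827,100; Bergstrom $457,200 + $1,639,400 = $2,096,600.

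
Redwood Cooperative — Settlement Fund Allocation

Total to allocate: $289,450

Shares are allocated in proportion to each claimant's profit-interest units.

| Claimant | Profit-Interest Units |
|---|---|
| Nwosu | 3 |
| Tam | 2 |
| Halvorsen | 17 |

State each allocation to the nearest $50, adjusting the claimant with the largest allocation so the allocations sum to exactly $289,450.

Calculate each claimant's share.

Profit-interest units total: 22.
Pro-rata amounts: Nwosu 3/22 × $289,450 = 39,470.45; Tam 2/22 × $289,450 = 26,313.64; Halvorsen 17/22 × $289,450 = 223,665.91.
After rounding ($50): Nwosu $39,450; Tam $26,300; Halvorsen $223,650. Sum = $289,400.
Difference $289,450 − $289,400 = +$50 applied to largest allocation (Halvorsen): Halvorsen becomes $223,700.

Nwosu: $39,450 | Tam: $26,300 | Halvorsen: $223,700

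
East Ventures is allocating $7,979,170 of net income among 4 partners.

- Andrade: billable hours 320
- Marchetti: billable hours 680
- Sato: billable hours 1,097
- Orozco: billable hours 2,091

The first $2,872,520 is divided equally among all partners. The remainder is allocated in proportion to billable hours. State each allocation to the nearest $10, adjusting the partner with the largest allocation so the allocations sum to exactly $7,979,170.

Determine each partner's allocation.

Equal tier: $2,872,520 ÷ 4 = $718,130 apiece.
Remainder $5,106,650 by billable hours (total 4,188): Andrade 390,192.93 → $390,190; Marchetti 829,159.98 → $829,160; Sato 1,337,630.15 → $1,337,630; Orozco 2,549,666.94 → $2,549,670.
Totals: Andrade $718,130 + $390,190 = $1,108,320; Marchetti $718,130 + $829,160 = $1,547,290; Sato $718,130 + $1,337,630 = $2,055,760; Orozco $718,130 + $2,549,670 = $3,267,800.

Andrade: $1,108,320; Marchetti: $1,547,290; Sato: $2,055,760; Orozco: $3,267,800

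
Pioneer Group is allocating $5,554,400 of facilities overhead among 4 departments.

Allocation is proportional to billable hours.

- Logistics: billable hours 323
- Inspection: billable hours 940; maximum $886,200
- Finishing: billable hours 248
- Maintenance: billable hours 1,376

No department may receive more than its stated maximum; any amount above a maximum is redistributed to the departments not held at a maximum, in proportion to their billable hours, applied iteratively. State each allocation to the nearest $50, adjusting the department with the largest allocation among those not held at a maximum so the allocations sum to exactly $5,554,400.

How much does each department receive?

Total billable hours = 2,887.
Proportional shares (ignoring caps): Logistics 621,430.97; Inspection 1,808,498.79; Finishing 477,135.85; Maintenance 2,647,334.40.
Held at cap: Inspection ($886,200); remaining pool $4,668,200 reallocated over remaining billable hours 1,947.
Remaining shares: Logistics 774,436.88 → $774,450; Finishing 594,614.07 → $594,600; Maintenance 3,299,149.05 → $3,299,150.

Logistics: $774,450; Inspection: $886,200; Finishing: $594,600; Maintenance: $3,299,150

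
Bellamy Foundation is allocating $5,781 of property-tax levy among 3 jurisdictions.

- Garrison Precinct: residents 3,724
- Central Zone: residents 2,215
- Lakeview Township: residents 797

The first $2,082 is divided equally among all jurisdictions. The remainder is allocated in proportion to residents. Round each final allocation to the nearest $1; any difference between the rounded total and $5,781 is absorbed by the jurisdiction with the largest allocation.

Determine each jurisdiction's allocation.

First tranche $2,082 split equally: $694 each.
Remainder $3,699 by residents (total 6,736): Garrison Precinct 2,044.99 → $2,045; Central Zone 1,216.34 → $1,216; Lakeview Township 437.66 → $438.
Totals: Garrison Precinct $694 + $2,045 = $2,739; Central Zone $694 + $1,216 = $1,910; Lakeview Township $694 + $438 = $1,132.

Garrison Precinct: $2,739 | Central Zone: $1,910 | Lakeview Township: $1,132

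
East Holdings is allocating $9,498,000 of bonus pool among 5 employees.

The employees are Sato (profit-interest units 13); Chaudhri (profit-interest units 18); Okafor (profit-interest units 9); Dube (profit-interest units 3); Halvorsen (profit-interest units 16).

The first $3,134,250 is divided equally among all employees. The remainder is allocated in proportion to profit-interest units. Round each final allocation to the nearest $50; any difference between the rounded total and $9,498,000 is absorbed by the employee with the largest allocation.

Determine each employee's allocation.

Equal tier: $3,134,250 ÷ 5 = $626,850 apiece.
Remainder $6,363,750 by profit-interest units (total 59): Sato 1,402,182.20 → $1,402,200; Chaudhri 1,941,483.05 → $1,941,500; Okafor 970,741.53 → $970,750; Dube 323,580.51 → $323,600; Halvorsen 1,725,762.71 → $1,725,750.
Rounding difference −$50 on remainder applied to Chaudhri.
Totals: Sato $626,850 + $1,402,200 = $2,029,050; Chaudhri $626,850 + $1,941,450 = $2,568,300; Okafor $626,850 + $970,750 = $1,597,600; Dube $626,850 + $323,600 = $950,450; Halvorsen $626,850 + $1,725,750 = $2,352,600.

Sato: $2,029,050 · Chaudhri: $2,568,300 · Okafor: $1,597,600 · Dube: $950,450 · Halvorsen: $2,352,600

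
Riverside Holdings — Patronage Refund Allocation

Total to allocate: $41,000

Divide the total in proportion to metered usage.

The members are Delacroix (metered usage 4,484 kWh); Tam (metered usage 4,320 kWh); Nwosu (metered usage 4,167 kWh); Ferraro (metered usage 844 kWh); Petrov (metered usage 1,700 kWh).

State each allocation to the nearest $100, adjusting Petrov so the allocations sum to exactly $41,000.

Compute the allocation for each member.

Metered usage total: 15,515.
Proportional shares: Delacroix 4,484/15,515 × $41,000 = 11,849.44; Tam 4,320/15,515 × $41,000 = 11,416.05; Nwosu 4,167/15,515 × $41,000 = 11,011.73; Ferraro 844/15,515 × $41,000 = 2,230.36; Petrov 1,700/15,515 × $41,000 = 4,492.43.
At nearest $100: Delacroix $11,800; Tam $11,400; Nwosu $11,000; Ferraro $2,200; Petrov $4,500. Sum = $40,900.
Difference $41,000 − $40,900 = +$100 applied to Petrov: Petrov becomes $4,600.

Delacroix: $11,800; Tam: $11,400; Nwosu: $11,000; Ferraro: $2,200; Petrov: $4,600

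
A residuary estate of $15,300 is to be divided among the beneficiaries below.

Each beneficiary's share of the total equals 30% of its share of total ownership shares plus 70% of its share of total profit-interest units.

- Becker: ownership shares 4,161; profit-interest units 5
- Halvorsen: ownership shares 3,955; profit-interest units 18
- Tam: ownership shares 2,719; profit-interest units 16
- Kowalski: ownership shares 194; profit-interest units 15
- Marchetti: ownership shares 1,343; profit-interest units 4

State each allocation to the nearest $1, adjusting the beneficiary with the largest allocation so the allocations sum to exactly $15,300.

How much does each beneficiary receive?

Becker: $2,467 | Halvorsen: $4,791 | Tam: $3,963 | Kowalski: $2,842 | Marchetti: $1,237

Totals — ownership shares 12,372, profit-interest units 58.
Composite weights (30% ownership shares + 70% profit-interest units): Becker 0.1612; Halvorsen 0.3131; Tam 0.2590; Kowalski 0.1857; Marchetti 0.0808.
Pro-rata amounts: Becker 2,467.00; Halvorsen 4,791.09; Tam 3,963.23; Kowalski 2,841.80; Marchetti 1,236.87.
Rounded to nearest $1: Becker $2,467; Halvorsen $4,791; Tam $3,963; Kowalski $2,842; Marchetti $1,237. Sum = $15,300.
Rounded total matches; no reconciliation needed.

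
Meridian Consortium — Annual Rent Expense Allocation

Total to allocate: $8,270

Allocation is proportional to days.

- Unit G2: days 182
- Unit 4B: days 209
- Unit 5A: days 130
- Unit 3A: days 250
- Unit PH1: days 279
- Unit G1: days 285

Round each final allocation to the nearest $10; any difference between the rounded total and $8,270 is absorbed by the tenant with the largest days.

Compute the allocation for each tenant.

Combined days = 1,335.
Pro-rata amounts: Unit G2 182/1,335 × $8,270 = 1,127.45; Unit 4B 209/1,335 × $8,270 = 1,294.70; Unit 5A 130/1,335 × $8,270 = 805.32; Unit 3A 250/1,335 × $8,270 = 1,548.69; Unit PH1 279/1,335 × $8,270 = 1,728.34; Unit G1 285/1,335 × $8,270 = 1,765.51.
At nearest $10: Unit G2 $1,130; Unit 4B $1,290; Unit 5A $810; Unit 3A $1,550; Unit PH1 $1,730; Unit G1 $1,770. Sum = $8,280.
Difference $8,270 − $8,280 = −$10 applied to largest days (Unit G1): Unit G1 becomes $1,760.

Unit G2: $1,130; Unit 4B: $1,290; Unit 5A: $810; Unit 3A: $1,550; Unit PH1: $1,730; Unit G1: $1,760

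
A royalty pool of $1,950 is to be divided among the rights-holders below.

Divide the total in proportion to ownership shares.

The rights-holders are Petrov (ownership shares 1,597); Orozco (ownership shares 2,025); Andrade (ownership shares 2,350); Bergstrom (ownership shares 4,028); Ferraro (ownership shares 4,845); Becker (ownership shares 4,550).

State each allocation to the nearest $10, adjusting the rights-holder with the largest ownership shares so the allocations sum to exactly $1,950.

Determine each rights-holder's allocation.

Petrov: $160; Orozco: $200; Andrade: $240; Bergstrom: $400; Ferraro: $490; Becker: $460

Sum of ownership shares: 1,597 + 2,025 + 2,350 + 4,028 + 4,845 + 4,550 = 19,395.
Pro-rata amounts: Petrov 160.56; Orozco 203.60; Andrade 236.27; Bergstrom 404.98; Ferraro 487.12; Becker 457.46.
Rounded to nearest $10: Petrov $160; Orozco $200; Andrade $240; Bergstrom $400; Ferraro $490; Becker $460. Sum = $1,950.
No rounding difference to absorb.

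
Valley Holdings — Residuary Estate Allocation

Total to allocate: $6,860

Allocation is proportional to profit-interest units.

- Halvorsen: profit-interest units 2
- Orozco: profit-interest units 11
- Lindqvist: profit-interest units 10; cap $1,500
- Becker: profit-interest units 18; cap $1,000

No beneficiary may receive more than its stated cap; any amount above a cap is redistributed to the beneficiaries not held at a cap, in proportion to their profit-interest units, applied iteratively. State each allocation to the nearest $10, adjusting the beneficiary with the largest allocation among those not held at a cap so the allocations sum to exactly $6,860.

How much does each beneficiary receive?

Profit-interest units total: 41.
Unconstrained shares: Halvorsen 334.63; Orozco 1,840.49; Lindqvist 1,673.17; Becker 3,011.71.
Held at cap: Lindqvist ($1,500), Becker ($1,000); remaining pool $4,360 reallocated over remaining profit-interest units 13.
Shares after redistribution: Halvorsen 670.77 → $670; Orozco 3,689.23 → $3,690.

Halvorsen: $670 | Orozco: $3,690 | Lindqvist: $1,500 | Becker: $1,000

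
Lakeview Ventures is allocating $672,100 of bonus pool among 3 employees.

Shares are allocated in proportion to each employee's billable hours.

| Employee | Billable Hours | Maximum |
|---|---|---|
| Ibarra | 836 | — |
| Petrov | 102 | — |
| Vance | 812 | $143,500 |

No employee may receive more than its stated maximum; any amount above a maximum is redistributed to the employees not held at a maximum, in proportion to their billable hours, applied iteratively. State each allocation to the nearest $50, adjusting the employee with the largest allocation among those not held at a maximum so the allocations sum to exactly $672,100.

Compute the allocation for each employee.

Ibarra: $471,100 | Petrov: $57,500 | Vance: $143,500

Billable hours total: 1,750.
Pro-rata shares before constraints: Ibarra 321,071.77; Petrov 39,173.83; Vance 311,854.40.
Held at cap: Vance ($143,500); remaining pool $528,600 reallocated over remaining billable hours 938.
Remaining shares: Ibarra 471,118.98 → $471,100; Petrov 57,481.02 → $57,500.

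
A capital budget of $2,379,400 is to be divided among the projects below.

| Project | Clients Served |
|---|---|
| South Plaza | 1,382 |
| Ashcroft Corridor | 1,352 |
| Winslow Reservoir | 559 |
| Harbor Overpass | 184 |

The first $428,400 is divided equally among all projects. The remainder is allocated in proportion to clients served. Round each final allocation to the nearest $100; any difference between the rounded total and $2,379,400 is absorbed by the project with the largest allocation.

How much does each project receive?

First tranche $428,400 split equally: $107,100 each.
Remainder $1,951,000 by clients served (total 3,477): South Plaza 775,462.18 → $775,500; Ashcroft Corridor 758,628.70 → $758,600; Winslow Reservoir 313,663.79 → $313,700; Harbor Overpass 103,245.33 → $103,200.
Totals: South Plaza $107,100 + $775,500 = $882,600; Ashcroft Corridor $107,100 + $758,600 = $865,700; Winslow Reservoir $107,100 + $313,700 = $420,800; Harbor Overpass $107,100 + $103,200 = $210,300.

South Plaza: $882,600 | Ashcroft Corridor: $865,700 | Winslow Reservoir: $420,800 | Harbor Overpass: $210,300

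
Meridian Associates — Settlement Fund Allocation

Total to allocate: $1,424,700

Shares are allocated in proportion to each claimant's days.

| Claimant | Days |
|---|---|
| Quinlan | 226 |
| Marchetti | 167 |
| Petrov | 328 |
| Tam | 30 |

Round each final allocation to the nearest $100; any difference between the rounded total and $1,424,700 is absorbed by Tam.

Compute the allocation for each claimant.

Quinlan: $428,700 · Marchetti: $316,800 · Petrov: $622,200 · Tam: $57,000

Total days = 751.
Unrounded shares: Quinlan 226/751 × $1,424,700 = 428,737.95; Marchetti 167/751 × $1,424,700 = 316,810.79; Petrov 328/751 × $1,424,700 = 622,239.15; Tam 30/751 × $1,424,700 = 56,912.12.
At nearest $100: Quinlan $428,700; Marchetti $316,800; Petrov $622,200; Tam $56,900. Sum = $1,424,600.
Difference $1,424,700 − $1,424,600 = +$100 applied to Tam: Tam becomes $57,000.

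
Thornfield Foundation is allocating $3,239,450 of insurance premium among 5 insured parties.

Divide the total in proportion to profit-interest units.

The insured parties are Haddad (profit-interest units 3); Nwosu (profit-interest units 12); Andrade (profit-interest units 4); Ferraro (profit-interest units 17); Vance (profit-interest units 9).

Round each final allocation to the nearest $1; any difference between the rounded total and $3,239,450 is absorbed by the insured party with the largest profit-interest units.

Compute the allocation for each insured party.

Combined profit-interest units = 45.
Proportional shares: Haddad 3/45 × $3,239,450 = 215,963.33; Nwosu 12/45 × $3,239,450 = 863,853.33; Andrade 4/45 × $3,239,450 = 287,951.11; Ferraro 17/45 × $3,239,450 = 1,223,792.22; Vance 9/45 × $3,239,450 = 647,890.00.
Rounded to nearest $1: Haddad $215,963; Nwosu $863,853; Andrade $287,951; Ferraro $1,223,792; Vance $647,890. Sum = $3,239,449.
Difference $3,239,450 − $3,239,449 = +$1 applied to largest profit-interest units (Ferraro): Ferraro becomes $1,223,793.

Haddad: $215,963; Nwosu: $863,853; Andrade: $287,951; Ferraro: $1,223,793; Vance: $647,890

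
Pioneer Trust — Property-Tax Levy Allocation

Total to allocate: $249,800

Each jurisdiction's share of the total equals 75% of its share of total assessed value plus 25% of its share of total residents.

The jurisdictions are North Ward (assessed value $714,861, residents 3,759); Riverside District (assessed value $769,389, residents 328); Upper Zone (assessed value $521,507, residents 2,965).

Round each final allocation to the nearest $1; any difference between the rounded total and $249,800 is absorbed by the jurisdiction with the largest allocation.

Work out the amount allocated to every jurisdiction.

North Ward: $100,061 | Riverside District: $74,770 | Upper Zone: $74,969

Totals — assessed value 2,005,757, residents 7,052.
Combined weights (75% assessed value + 25% residents): North Ward 0.4006; Riverside District 0.2993; Upper Zone 0.3001.
Raw shares: North Ward 100,060.76; Riverside District 74,770.30; Upper Zone 74,968.93.
After rounding ($1): North Ward $100,061; Riverside District $74,770; Upper Zone $74,969. Sum = $249,800.
Rounded total matches; no reconciliation needed.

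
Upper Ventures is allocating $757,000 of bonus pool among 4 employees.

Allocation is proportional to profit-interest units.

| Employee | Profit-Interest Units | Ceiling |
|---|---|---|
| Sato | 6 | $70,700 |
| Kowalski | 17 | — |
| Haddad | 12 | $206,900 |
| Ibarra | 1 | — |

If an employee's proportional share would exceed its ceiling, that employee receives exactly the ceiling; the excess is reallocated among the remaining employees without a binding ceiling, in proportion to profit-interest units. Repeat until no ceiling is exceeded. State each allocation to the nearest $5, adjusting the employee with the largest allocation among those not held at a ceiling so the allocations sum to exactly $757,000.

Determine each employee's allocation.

Total profit-interest units = 36.
Pro-rata shares before constraints: Sato 126,166.67; Kowalski 357,472.22; Haddad 252,333.33; Ibarra 21,027.78.
Capped: Sato ($70,700), Haddad ($206,900); remaining pool $479,400 reallocated over remaining profit-interest units 18.
Shares after redistribution: Kowalski 452,766.67 → $452,765; Ibarra 26,633.33 → $26,635.

Sato: $70,700; Kowalski: $452,765; Haddad: $206,900; Ibarra: $26,635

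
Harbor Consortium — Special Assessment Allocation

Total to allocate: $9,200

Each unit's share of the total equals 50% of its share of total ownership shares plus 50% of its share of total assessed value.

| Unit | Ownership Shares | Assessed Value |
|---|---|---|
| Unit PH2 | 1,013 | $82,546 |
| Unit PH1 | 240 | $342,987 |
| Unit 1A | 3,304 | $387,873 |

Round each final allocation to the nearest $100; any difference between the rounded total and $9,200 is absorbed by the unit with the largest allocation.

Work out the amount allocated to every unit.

Unit PH2: $1,500 | Unit PH1: $2,200 | Unit 1A: $5,500

Ownership shares total 4,557; assessed value total 813,406.
Composite weights (50% ownership shares + 50% assessed value): Unit PH2 0.1619; Unit PH1 0.2372; Unit 1A 0.6009.
Pro-rata amounts: Unit PH2 1,489.38; Unit PH1 2,181.94; Unit 1A 5,528.69.
After rounding ($100): Unit PH2 $1,500; Unit PH1 $2,200; Unit 1A $5,500. Sum = $9,200.
Sum already equals the total — no adjustment.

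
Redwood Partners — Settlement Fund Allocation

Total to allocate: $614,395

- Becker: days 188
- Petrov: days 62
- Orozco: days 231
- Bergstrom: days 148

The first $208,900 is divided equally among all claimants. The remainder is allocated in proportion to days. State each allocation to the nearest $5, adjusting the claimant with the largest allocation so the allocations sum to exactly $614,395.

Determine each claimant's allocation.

Becker: $173,420 | Petrov: $92,195 | Orozco: $201,145 | Bergstrom: $147,635

$208,900 shared equally gives $52,225 per claimant.
Remainder $405,495 by days (total 629): Becker 121,197.23 → $121,195; Petrov 39,969.30 → $39,970; Orozco 148,917.88 → $148,920; Bergstrom 95,410.59 → $95,410.
Totals: Becker $52,225 + $121,195 = $173,420; Petrov $52,225 + $39,970 = $92,195; Orozco $52,225 + $148,920 = $201,145; Bergstrom $52,225 + $95,410 = $147,635.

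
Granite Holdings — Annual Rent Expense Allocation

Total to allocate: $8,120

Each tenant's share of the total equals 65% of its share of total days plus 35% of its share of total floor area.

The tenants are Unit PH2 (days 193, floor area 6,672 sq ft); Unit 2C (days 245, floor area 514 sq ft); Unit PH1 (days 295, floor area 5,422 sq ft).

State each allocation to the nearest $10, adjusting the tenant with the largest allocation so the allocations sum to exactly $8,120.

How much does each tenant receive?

Days total 733; floor area total 12,608.
Composite weights (65% days + 35% floor area): Unit PH2 0.3564; Unit 2C 0.2315; Unit PH1 0.4121.
Proportional shares: Unit PH2 2,893.66; Unit 2C 1,880.00; Unit PH1 3,346.35.
At nearest $10: Unit PH2 $2,890; Unit 2C $1,880; Unit PH1 $3,350. Sum = $8,120.
Sum already equals the total — no adjustment.

Unit PH2: $2,890 | Unit 2C: $1,880 | Unit PH1: $3,350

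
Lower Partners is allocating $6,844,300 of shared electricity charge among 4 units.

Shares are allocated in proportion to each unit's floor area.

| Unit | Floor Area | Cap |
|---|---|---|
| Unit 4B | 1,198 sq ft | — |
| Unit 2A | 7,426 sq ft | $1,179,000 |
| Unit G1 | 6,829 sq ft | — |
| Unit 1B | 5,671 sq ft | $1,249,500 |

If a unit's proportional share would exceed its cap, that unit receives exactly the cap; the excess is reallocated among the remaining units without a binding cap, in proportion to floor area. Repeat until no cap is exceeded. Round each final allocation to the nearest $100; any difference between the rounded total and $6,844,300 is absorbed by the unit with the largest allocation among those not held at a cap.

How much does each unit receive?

Unit 4B: $659,000 | Unit 2A: $1,179,000 | Unit G1: $3,756,800 | Unit 1B: $1,249,500

Combined floor area = 21,124.
Proportional shares (ignoring caps): Unit 4B 388,159.03; Unit 2A 2,406,067.59; Unit G1 2,212,636.09; Unit 1B 1,837,437.29.
Held at cap: Unit 2A ($1,179,000), Unit 1B ($1,249,500); remaining pool $4,415,800 reallocated over remaining floor area 8,027.
Remaining shares: Unit 4B 659,041.78 → $659,000; Unit G1 3,756,758.22 → $3,756,800.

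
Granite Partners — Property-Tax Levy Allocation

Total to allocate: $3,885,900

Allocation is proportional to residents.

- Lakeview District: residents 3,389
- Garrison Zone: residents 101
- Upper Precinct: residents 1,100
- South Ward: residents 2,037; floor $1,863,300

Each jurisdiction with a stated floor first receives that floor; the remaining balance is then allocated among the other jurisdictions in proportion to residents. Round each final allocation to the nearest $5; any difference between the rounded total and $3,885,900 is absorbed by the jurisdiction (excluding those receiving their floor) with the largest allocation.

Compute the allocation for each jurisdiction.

Fund the minimums — South Ward $1,863,300. Residual $2,022,600.
Residual split over remaining residents 4,590: Lakeview District 1,493,375.03 → $1,493,375; Garrison Zone 44,506.01 → $44,505; Upper Precinct 484,718.95 → $484,720.

Lakeview District: $1,493,375 · Garrison Zone: $44,505 · Upper Precinct: $484,720 · South Ward: $1,863,300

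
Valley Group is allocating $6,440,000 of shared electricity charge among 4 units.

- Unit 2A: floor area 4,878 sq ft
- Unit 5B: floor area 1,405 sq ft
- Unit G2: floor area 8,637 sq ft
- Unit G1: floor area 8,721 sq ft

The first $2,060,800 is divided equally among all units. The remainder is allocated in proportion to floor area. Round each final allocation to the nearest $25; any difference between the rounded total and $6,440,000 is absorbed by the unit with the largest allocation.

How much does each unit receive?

$2,060,800 shared equally gives $515,200 per unit.
Remainder $4,379,200 by floor area (total 23,641): Unit 2A 903,588.58 → $903,600; Unit 5B 260,258.70 → $260,250; Unit G2 1,599,896.38 → $1,599,900; Unit G1 1,615,456.33 → $1,615,450.
Totals: Unit 2A $515,200 + $903,600 = $1,418,800; Unit 5B $515,200 + $260,250 = $775,450; Unit G2 $515,200 + $1,599,900 = $2,115,100; Unit G1 $515,200 + $1,615,450 = $2,130,650.

Unit 2A: $1,418,800 · Unit 5B: $775,450 · Unit G2: $2,115,100 · Unit G1: $2,130,650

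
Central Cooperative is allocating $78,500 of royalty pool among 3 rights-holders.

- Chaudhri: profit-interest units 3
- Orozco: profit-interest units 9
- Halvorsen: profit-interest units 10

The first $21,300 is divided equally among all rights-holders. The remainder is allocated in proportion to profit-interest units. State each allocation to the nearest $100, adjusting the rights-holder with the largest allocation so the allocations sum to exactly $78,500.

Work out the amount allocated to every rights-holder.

$21,300 shared equally gives $7,100 per rights-holder.
Remainder $57,200 by profit-interest units (total 22): Chaudhri 7,800.00 → $7,800; Orozco 23,400.00 → $23,400; Halvorsen 26,000.00 → $26,000.
Totals: Chaudhri $7,100 + $7,800 = $14,900; Orozco $7,100 + $23,400 = $30,500; Halvorsen $7,100 + $26,000 = $33,100.

Chaudhri: $14,900 · Orozco: $30,500 · Halvorsen: $33,100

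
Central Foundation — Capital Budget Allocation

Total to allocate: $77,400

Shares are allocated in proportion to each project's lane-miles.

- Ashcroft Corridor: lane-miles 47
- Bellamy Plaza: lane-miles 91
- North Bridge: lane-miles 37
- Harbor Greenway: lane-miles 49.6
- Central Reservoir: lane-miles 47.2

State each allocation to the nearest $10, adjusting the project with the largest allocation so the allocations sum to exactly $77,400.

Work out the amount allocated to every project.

Ashcroft Corridor: $13,380 | Bellamy Plaza: $25,920 | North Bridge: $10,540 | Harbor Greenway: $14,120 | Central Reservoir: $13,440

Combined lane-miles = 271.8.
Unrounded shares: Ashcroft Corridor 47/271.8 × $77,400 = 13,384.11; Bellamy Plaza 91/271.8 × $77,400 = 25,913.91; North Bridge 37/271.8 × $77,400 = 10,536.42; Harbor Greenway 49.6/271.8 × $77,400 = 14,124.50; Central Reservoir 47.2/271.8 × $77,400 = 13,441.06.
After rounding ($10): Ashcroft Corridor $13,380; Bellamy Plaza $25,910; North Bridge $10,540; Harbor Greenway $14,120; Central Reservoir $13,440. Sum = $77,390.
Difference $77,400 − $77,390 = +$10 applied to largest allocation (Bellamy Plaza): Bellamy Plaza becomes $25,920.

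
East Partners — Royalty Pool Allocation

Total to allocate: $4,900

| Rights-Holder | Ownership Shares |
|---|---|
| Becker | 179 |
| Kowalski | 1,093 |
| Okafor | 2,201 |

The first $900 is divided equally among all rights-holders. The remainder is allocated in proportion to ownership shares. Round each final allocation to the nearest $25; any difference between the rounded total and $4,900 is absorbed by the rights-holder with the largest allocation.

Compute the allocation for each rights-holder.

Becker: $500 | Kowalski: $1,550 | Okafor: $2,850

$900 shared equally gives $300 per rights-holder.
Remainder $4,000 by ownership shares (total 3,473): Becker 206.16 → $200; Kowalski 1,258.85 → $1,250; Okafor 2,534.98 → $2,525.
Rounding difference +$25 on remainder applied to Okafor.
Totals: Becker $300 + $200 = $500; Kowalski $300 + $1,250 = $1,550; Okafor $300 + $2,550 = $2,850.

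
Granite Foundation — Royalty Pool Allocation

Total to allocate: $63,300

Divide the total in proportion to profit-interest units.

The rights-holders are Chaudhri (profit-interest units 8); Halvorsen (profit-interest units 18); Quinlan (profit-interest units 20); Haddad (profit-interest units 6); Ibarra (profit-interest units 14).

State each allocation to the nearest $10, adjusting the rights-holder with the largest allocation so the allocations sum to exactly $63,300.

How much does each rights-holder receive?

Chaudhri: $7,670 · Halvorsen: $17,260 · Quinlan: $19,190 · Haddad: $5,750 · Ibarra: $13,430

Profit-interest units total: 66.
Raw shares: Chaudhri 8/66 × $63,300 = 7,672.73; Halvorsen 18/66 × $63,300 = 17,263.64; Quinlan 20/66 × $63,300 = 19,181.82; Haddad 6/66 × $63,300 = 5,754.55; Ibarra 14/66 × $63,300 = 13,427.27.
Rounded to nearest $10: Chaudhri $7,670; Halvorsen $17,260; Quinlan $19,180; Haddad $5,750; Ibarra $13,430. Sum = $63,290.
Difference $63,300 − $63,290 = +$10 applied to largest allocation (Quinlan): Quinlan becomes $19,190.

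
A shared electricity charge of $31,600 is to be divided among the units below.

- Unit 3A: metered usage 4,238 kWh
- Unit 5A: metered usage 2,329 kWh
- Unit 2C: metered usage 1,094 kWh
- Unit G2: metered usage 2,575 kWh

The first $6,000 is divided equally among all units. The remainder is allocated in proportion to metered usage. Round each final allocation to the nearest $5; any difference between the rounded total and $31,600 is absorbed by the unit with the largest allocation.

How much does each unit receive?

$6,000 shared equally gives $1,500 per unit.
Remainder $25,600 by metered usage (total 10,236): Unit 3A 10,599.14 → $10,600; Unit 5A 5,824.78 → $5,825; Unit 2C 2,736.07 → $2,735; Unit G2 6,440.02 → $6,440.
Totals: Unit 3A $1,500 + $10,600 = $12,100; Unit 5A $1,500 + $5,825 = $7,325; Unit 2C $1,500 + $2,735 = $4,235; Unit G2 $1,500 + $6,440 = $7,940.

Unit 3A: $12,100 | Unit 5A: $7,325 | Unit 2C: $4,235 | Unit G2: $7,940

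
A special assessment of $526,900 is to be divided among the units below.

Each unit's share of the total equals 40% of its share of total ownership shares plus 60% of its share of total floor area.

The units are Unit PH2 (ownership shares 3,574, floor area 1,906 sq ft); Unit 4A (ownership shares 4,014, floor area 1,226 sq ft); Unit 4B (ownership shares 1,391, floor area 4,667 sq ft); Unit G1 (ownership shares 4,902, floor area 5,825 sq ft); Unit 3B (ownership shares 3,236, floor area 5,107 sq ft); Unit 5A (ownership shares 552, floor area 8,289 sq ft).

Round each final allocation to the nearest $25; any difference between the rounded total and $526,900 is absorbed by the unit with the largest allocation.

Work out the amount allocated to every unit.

Ownership shares total 17,669; floor area total 27,020.
Composite weights (40% ownership shares + 60% floor area): Unit PH2 0.1232; Unit 4A 0.1181; Unit 4B 0.1351; Unit G1 0.2403; Unit 3B 0.1867; Unit 5A 0.1966.
Proportional shares: Unit PH2 64,932.14; Unit 4A 62,224.41; Unit 4B 71,197.11; Unit G1 126,626.01; Unit 3B 98,352.81; Unit 5A 103,567.53.
Rounded to nearest $25: Unit PH2 $64,925; Unit 4A $62,225; Unit 4B $71,200; Unit G1 $126,625; Unit 3B $98,350; Unit 5A $103,575. Sum = $526,900.
No rounding difference to absorb.

Unit PH2: $64,925; Unit 4A: $62,225; Unit 4B: $71,200; Unit G1: $126,625; Unit 3B: $98,350; Unit 5A: $103,575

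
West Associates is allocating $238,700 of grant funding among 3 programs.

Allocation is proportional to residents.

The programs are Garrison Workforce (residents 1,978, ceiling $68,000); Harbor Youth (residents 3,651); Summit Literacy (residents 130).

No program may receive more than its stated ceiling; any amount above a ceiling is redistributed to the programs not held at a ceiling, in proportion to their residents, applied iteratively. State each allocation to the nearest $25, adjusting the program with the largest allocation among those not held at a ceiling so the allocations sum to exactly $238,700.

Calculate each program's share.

Garrison Workforce: $68,000 · Harbor Youth: $164,825 · Summit Literacy: $5,875

Sum of residents: 5,759.
Unconstrained shares: Garrison Workforce 81,984.48; Harbor Youth 151,327.26; Summit Literacy 5,388.26.
Cap binds for Garrison Workforce ($68,000); remaining pool $170,700 reallocated over remaining residents 3,781.
Remaining shares: Harbor Youth 164,830.92 → $164,825; Summit Literacy 5,869.08 → $5,875.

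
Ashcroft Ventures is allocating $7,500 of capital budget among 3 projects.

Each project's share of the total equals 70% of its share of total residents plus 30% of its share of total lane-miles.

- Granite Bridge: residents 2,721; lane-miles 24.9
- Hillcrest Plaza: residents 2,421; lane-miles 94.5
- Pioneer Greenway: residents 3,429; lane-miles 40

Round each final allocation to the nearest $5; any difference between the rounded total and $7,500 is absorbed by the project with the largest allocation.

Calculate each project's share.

Totals — residents 8,571, lane-miles 159.4.
Blended shares (70% residents + 30% lane-miles): Granite Bridge 0.2691; Hillcrest Plaza 0.3756; Pioneer Greenway 0.3553.
Proportional shares: Granite Bridge 2,018.17; Hillcrest Plaza 2,816.85; Pioneer Greenway 2,664.98.
Rounded to nearest $5: Granite Bridge $2,020; Hillcrest Plaza $2,815; Pioneer Greenway $2,665. Sum = $7,500.
Rounded total matches; no reconciliation needed.

Granite Bridge: $2,020 · Hillcrest Plaza: $2,815 · Pioneer Greenway: $2,665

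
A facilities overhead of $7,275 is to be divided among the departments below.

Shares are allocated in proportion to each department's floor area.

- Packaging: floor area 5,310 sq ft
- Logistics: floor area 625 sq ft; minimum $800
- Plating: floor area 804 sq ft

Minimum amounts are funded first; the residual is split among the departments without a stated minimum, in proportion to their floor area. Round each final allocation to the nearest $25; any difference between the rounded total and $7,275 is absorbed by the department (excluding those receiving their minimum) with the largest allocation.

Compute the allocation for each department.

Packaging: $5,625 · Logistics: $800 · Plating: $850

Guaranteed amounts: Logistics $800. Remaining pool $6,475.
Remaining pool split over remaining floor area 6,114: Packaging 5,623.53 → $5,625; Plating 851.47 → $850.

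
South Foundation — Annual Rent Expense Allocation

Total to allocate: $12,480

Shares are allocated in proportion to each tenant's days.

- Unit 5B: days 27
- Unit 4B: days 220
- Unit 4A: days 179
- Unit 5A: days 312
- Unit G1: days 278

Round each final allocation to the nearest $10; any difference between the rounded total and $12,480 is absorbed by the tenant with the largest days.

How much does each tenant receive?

Unit 5B: $330; Unit 4B: $2,700; Unit 4A: $2,200; Unit 5A: $3,840; Unit G1: $3,410

Combined days = 1,016.
Pro-rata amounts: Unit 5B 27/1,016 × $12,480 = 331.65; Unit 4B 220/1,016 × $12,480 = 2,702.36; Unit 4A 179/1,016 × $12,480 = 2,198.74; Unit 5A 312/1,016 × $12,480 = 3,832.44; Unit G1 278/1,016 × $12,480 = 3,414.80.
After rounding ($10): Unit 5B $330; Unit 4B $2,700; Unit 4A $2,200; Unit 5A $3,830; Unit G1 $3,410. Sum = $12,470.
Difference $12,480 − $12,470 = +$10 applied to largest days (Unit 5A): Unit 5A becomes $3,840.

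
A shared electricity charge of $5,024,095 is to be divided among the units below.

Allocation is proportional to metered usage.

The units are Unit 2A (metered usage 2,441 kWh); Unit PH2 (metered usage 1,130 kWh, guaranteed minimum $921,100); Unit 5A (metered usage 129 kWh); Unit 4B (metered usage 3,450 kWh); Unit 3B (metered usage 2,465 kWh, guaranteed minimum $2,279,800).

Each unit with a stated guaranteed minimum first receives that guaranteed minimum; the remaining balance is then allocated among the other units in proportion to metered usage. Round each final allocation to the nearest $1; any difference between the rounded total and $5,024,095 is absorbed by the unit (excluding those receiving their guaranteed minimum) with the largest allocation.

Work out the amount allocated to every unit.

Unit 2A: $739,272; Unit PH2: $921,100; Unit 5A: $39,068; Unit 4B: $1,044,855; Unit 3B: $2,279,800

Minimums first: Unit PH2 $921,100; Unit 3B $2,279,800. Residual $1,823,195.
Residual split over remaining metered usage 6,020: Unit 2A 739,272.26 → $739,272; Unit 5A 39,068.46 → $39,068; Unit 4B 1,044,854.28 → $1,044,854.
Rounding difference +$1 applied to Unit 4B → $1,044,855.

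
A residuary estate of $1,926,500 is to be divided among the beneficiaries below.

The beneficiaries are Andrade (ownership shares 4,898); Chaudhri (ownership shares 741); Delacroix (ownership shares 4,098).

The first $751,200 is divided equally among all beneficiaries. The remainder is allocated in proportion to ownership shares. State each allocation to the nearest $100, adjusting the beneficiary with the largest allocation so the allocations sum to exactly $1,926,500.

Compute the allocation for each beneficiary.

Equal tier: $751,200 ÷ 3 = $250,400 apiece.
Remainder $1,175,300 by ownership shares (total 9,737): Andrade 591,210.78 → $591,200; Chaudhri 89,442.06 → $89,400; Delacroix 494,647.16 → $494,600.
Rounding difference +$100 on remainder applied to Andrade.
Totals: Andrade $250,400 + $591,300 = $841,700; Chaudhri $250,400 + $89,400 = $339,800; Delacroix $250,400 + $494,600 = $745,000.

Andrade: $841,700; Chaudhri: $339,800; Delacroix: $745,000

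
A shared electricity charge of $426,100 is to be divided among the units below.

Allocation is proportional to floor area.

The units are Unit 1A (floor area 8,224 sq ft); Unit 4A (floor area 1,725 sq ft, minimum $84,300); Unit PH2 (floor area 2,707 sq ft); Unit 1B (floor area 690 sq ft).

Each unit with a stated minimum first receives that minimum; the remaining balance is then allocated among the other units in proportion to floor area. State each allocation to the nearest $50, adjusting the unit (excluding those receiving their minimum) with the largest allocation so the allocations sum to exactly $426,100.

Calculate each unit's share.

Unit 1A: $241,900 · Unit 4A: $84,300 · Unit PH2: $79,600 · Unit 1B: $20,300

Guaranteed amounts: Unit 4A $84,300. Balance $341,800.
Balance split over remaining floor area 11,621: Unit 1A 241,886.52 → $241,900; Unit PH2 79,619.02 → $79,600; Unit 1B 20,294.47 → $20,300.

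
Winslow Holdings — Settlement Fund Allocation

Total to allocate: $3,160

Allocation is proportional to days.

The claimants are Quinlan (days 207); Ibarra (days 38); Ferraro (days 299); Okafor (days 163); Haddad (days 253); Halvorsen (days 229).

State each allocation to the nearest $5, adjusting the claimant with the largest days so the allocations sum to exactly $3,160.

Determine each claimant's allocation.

Days total: 207 + 38 + 299 + 163 + 253 + 229 = 1,189.
Pro-rata amounts: Quinlan 550.14; Ibarra 100.99; Ferraro 794.65; Okafor 433.20; Haddad 672.40; Halvorsen 608.61.
At nearest $5: Quinlan $550; Ibarra $100; Ferraro $795; Okafor $435; Haddad $670; Halvorsen $610. Sum = $3,160.
Sum already equals the total — no adjustment.

Quinlan: $550 | Ibarra: $100 | Ferraro: $795 | Okafor: $435 | Haddad: $670 | Halvorsen: $610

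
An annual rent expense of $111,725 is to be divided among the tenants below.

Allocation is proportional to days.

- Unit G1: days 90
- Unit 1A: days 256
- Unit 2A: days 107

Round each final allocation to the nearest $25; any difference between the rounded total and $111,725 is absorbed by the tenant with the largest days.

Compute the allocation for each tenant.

Unit G1: $22,200; Unit 1A: $63,125; Unit 2A: $26,400

Total days = 453.
Raw shares: Unit G1 90/453 × $111,725 = 22,197.02; Unit 1A 256/453 × $111,725 = 63,138.19; Unit 2A 107/453 × $111,725 = 26,389.79.
Rounded to nearest $25: Unit G1 $22,200; Unit 1A $63,150; Unit 2A $26,400. Sum = $111,750.
Difference $111,725 − $111,750 = −$25 applied to largest days (Unit 1A): Unit 1A becomes $63,125.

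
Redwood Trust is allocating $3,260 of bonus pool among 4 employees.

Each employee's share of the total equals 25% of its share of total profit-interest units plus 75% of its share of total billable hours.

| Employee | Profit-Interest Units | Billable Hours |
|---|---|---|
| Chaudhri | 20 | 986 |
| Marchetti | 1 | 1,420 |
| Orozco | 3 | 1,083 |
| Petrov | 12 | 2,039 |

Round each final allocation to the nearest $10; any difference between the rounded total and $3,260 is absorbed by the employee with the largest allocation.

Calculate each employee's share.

Totals — profit-interest units 36, billable hours 5,528.
Blended shares (25% profit-interest units + 75% billable hours): Chaudhri 0.2727; Marchetti 0.1996; Orozco 0.1678; Petrov 0.3600.
Raw shares: Chaudhri 888.88; Marchetti 650.70; Orozco 546.92; Petrov 1,173.50.
At nearest $10: Chaudhri $890; Marchetti $650; Orozco $550; Petrov $1,170. Sum = $3,260.
Sum already equals the total — no adjustment.

Chaudhri: $890 · Marchetti: $650 · Orozco: $550 · Petrov: $1,170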